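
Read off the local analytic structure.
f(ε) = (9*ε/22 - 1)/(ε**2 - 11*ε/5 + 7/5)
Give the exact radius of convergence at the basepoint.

Denominator factor (ε**2 - 11*ε/5 + 7/5): discriminant -19/25, complex-conjugate roots (11/10) + ((1/10)*sqrt(19))*i and (11/10) - ((1/10)*sqrt(19))*i; poles of order 1, moduli (1/5)*sqrt(35) and (1/5)*sqrt(35).
The radius of convergence is the smallest modulus among the singular points: (1/5)*sqrt(35).

The radius of convergence is (1/5)*sqrt(35).


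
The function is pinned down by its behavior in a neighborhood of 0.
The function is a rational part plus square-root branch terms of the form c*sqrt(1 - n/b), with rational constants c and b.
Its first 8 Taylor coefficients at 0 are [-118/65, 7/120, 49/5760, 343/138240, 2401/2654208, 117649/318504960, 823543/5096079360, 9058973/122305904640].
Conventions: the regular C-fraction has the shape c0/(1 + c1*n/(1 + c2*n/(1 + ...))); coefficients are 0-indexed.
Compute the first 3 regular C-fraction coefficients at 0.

Taylor coefficients (read off): a_0 = -118/65, a_1 = 7/120, a_2 = 49/5760.
c0 = a_0 = -118/65. Peel one level at a time: if S = 1 + c*n/S' with S'(0) = 1, then c is the n-coefficient of S and S' = c*n/(S - 1).
S_1 = c0/f = 1 + (91/2832)*n + (637/111392)*n^2 + ...; c1 = 91/2832.
S_2 = c1*n/(S_1 - 1) = 1 + (-21/118)*n + ...; c2 = -21/118.

The regular C-fraction coefficients are [-118/65, 91/2832, -21/118].


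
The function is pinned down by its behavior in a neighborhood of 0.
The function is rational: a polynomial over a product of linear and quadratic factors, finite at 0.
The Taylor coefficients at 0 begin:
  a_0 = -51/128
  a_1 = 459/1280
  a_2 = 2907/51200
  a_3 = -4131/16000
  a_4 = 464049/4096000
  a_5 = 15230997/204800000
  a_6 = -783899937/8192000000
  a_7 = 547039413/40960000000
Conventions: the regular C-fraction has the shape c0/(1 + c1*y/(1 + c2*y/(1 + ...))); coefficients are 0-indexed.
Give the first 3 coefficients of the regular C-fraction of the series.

The regular C-fraction coefficients are [-51/128, 9/10, -127/120].

Taylor coefficients (read off): a_0 = -51/128, a_1 = 459/1280, a_2 = 2907/51200.
c0 = a_0 = -51/128. Peel one level at a time: if S = 1 + c*y/S' with S'(0) = 1, then c is the y-coefficient of S and S' = c*y/(S - 1).
S_1 = c0/f = 1 + (9/10)*y + (381/400)*y^2 + ...; c1 = 9/10.
S_2 = c1*y/(S_1 - 1) = 1 + (-127/120)*y + ...; c2 = -127/120.


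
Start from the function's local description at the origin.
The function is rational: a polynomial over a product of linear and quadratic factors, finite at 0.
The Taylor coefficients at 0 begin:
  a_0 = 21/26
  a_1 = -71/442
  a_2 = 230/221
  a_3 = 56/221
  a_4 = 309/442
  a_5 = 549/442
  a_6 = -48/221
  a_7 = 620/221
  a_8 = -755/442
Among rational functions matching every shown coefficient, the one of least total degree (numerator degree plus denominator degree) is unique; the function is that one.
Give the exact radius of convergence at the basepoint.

The radius of convergence is 1.

No rational of total degree below 7 reproduces all 9 coefficients; solving the [2/5] Pade equations on them gives f(ψ) = (-25*ψ**2/34 + 11*ψ/17 + 21/26)/((ψ - 1)**2*(ψ + 1)**3), whose expansion matches every shown term.
Denominator factor (ψ - 1)^2: pole of order 2 at 1, modulus 1.
Denominator factor (ψ + 1)^3: pole of order 3 at -1, modulus 1.
The radius of convergence is the smallest modulus among the singular points: 1.


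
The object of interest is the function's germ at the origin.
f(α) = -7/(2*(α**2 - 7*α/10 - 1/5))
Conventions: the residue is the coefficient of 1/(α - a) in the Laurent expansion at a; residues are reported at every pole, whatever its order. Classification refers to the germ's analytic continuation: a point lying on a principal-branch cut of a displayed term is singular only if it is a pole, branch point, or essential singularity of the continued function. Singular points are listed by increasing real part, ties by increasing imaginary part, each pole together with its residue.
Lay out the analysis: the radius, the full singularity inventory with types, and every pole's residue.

Radius of convergence at 0: -7/20 + (1/20)*sqrt(129).
At 7/20 - (1/20)*sqrt(129): a pole of order 1; residue (35/129)*sqrt(129).
At 7/20 + (1/20)*sqrt(129): a pole of order 1; residue -(35/129)*sqrt(129).


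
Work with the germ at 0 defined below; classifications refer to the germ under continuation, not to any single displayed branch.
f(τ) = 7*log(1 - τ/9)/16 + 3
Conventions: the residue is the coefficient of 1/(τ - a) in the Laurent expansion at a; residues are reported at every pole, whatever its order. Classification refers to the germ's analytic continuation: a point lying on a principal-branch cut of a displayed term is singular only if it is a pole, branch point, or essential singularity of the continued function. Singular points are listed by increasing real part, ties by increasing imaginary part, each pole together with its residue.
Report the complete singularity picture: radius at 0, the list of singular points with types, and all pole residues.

Radius of convergence at 0: 9.
At 9: a logarithmic branch point.

Branch term (7/16)*log(1 - τ/(9)): its argument vanishes at τ = 9, a logarithmic branch point, modulus 9.
The radius of convergence is the smallest modulus among the singular points: 9.


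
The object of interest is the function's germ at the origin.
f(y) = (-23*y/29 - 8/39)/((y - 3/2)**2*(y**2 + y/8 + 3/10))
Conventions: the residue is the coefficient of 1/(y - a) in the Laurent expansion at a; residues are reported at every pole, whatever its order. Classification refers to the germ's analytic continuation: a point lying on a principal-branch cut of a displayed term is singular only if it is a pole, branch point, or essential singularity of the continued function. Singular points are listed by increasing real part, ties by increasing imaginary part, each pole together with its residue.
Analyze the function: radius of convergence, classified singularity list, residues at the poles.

Radius of convergence at 0: (1/10)*sqrt(30).
At (-1/16) - ((1/80)*sqrt(1895))*i: a pole of order 1; residue (-7917280/54243891) + ((23170400/20558434689)*sqrt(1895))*i.
At (-1/16) + ((1/80)*sqrt(1895))*i: a pole of order 1; residue (-7917280/54243891) - ((23170400/20558434689)*sqrt(1895))*i.
At 3/2: a pole of order 2; residue 15834560/54243891.


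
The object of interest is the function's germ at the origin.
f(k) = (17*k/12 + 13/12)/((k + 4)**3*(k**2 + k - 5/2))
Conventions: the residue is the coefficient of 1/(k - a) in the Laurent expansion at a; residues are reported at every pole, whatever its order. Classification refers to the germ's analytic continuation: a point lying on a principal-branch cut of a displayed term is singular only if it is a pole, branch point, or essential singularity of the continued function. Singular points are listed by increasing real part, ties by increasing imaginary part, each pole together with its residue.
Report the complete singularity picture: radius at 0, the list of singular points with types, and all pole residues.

Radius of convergence at 0: -1/2 + (1/2)*sqrt(11).
At -4: a pole of order 3; residue -2084/20577.
At -1/2 - (1/2)*sqrt(11): a pole of order 1; residue 1042/20577 + (6095/452694)*sqrt(11).
At -1/2 + (1/2)*sqrt(11): a pole of order 1; residue 1042/20577 - (6095/452694)*sqrt(11).


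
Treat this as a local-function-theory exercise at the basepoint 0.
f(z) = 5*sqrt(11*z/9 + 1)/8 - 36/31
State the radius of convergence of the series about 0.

The radius of convergence is 9/11.

Branch term (5/8)*sqrt(1 - z/(-9/11)): its argument vanishes at z = -9/11, a square-root branch point, modulus 9/11.
The radius of convergence is the smallest modulus among the singular points: 9/11.


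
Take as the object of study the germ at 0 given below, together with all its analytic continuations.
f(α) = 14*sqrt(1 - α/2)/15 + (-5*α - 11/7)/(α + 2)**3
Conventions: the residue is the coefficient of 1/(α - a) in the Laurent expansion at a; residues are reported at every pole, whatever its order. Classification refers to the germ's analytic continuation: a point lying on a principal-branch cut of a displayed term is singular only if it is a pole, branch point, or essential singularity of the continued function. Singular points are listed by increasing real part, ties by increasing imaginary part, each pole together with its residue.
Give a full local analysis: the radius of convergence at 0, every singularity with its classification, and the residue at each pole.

Denominator factor (α + 2)^3: pole of order 3 at -2, modulus 2.
Branch term (14/15)*sqrt(1 - α/(2)): its argument vanishes at α = 2, a square-root branch point, modulus 2.
The radius of convergence is the smallest modulus among the singular points: 2.
The branch term is analytic at -2 and contributes nothing to the residue; only the rational part matters.
At the order-3 pole -2 set g(α) = (α - (-2))^3*(rational part) = -5*α - 11/7.
Order-3 pole: residue = g''(a)/2; g''(-2) = 0, so the residue is 0.
List the singular points by increasing real part (a conjugate pair: the negative imaginary part first).

Radius of convergence at 0: 2.
At -2: a pole of order 3; residue 0.
At 2: an algebraic (square-root) branch point.


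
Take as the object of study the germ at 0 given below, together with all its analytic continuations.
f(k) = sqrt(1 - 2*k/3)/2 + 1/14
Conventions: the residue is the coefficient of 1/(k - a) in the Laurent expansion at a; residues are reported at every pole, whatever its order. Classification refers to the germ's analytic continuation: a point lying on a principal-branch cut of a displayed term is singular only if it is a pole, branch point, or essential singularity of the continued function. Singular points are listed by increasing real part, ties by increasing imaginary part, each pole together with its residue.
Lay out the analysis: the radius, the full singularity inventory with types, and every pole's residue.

Radius of convergence at 0: 3/2.
At 3/2: an algebraic (square-root) branch point.

Branch term (1/2)*sqrt(1 - k/(3/2)): its argument vanishes at k = 3/2, a square-root branch point, modulus 3/2.
The radius of convergence is the smallest modulus among the singular points: 3/2.


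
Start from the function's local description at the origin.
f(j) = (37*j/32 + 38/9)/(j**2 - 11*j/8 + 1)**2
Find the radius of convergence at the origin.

The radius of convergence is 1.

Denominator factor (j**2 - 11*j/8 + 1)^2: discriminant -135/64, complex-conjugate roots (11/16) + ((3/16)*sqrt(15))*i and (11/16) - ((3/16)*sqrt(15))*i; poles of order 2, moduli 1 and 1.
The radius of convergence is the smallest modulus among the singular points: 1.


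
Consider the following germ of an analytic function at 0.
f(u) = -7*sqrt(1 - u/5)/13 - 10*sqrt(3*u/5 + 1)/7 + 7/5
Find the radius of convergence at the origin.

Branch term (-7/13)*sqrt(1 - u/(5)): its argument vanishes at u = 5, a square-root branch point, modulus 5.
Branch term (-10/7)*sqrt(1 - u/(-5/3)): its argument vanishes at u = -5/3, a square-root branch point, modulus 5/3.
The radius of convergence is the smallest modulus among the singular points: 5/3.

The radius of convergence is 5/3.


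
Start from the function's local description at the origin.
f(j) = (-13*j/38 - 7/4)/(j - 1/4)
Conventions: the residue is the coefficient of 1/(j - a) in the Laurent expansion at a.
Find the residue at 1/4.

The residue is -279/152.

At the order-1 pole 1/4 set g(j) = (j - (1/4))*f(j) = -13*j/38 - 7/4.
Simple pole: residue = g(a) at a = 1/4, which is -279/152.


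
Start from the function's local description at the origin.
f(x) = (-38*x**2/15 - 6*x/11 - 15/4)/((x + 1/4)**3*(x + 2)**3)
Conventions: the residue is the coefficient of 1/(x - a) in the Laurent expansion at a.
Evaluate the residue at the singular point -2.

The residue is 5774464/2773155.

At the order-3 pole -2 set g(x) = (x - (-2))^3*f(x) = (-38*x**2/15 - 6*x/11 - 15/4)/(x + 1/4)**3.
Order-3 pole: residue = g''(a)/2; g''(-2) = 11548928/2773155, so the residue is 5774464/2773155.


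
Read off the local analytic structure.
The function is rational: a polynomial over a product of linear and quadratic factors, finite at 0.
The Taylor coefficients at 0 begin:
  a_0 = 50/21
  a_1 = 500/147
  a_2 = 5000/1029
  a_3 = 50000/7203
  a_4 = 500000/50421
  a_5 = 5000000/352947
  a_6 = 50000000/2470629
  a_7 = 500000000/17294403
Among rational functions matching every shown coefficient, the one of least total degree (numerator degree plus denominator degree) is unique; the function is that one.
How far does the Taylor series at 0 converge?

No rational of total degree below 1 reproduces all 8 coefficients; solving the [0/1] Pade equations on them gives f(ξ) = -5/(3*(ξ - 7/10)), whose expansion matches every shown term.
Denominator factor (ξ - 7/10): pole of order 1 at 7/10, modulus 7/10.
The radius of convergence is the smallest modulus among the singular points: 7/10.

The radius of convergence is 7/10.


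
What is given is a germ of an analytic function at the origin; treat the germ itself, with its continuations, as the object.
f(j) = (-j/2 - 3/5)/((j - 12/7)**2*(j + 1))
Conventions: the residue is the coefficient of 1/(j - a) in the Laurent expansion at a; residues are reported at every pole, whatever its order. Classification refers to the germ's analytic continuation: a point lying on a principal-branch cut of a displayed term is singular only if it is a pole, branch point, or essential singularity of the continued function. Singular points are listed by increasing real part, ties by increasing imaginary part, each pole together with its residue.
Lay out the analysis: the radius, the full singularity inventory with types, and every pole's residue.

Denominator factor (j - 12/7)^2: pole of order 2 at 12/7, modulus 12/7.
Denominator factor (j + 1): pole of order 1 at -1, modulus 1.
The radius of convergence is the smallest modulus among the singular points: 1.
At the order-1 pole -1 set g(j) = (j - (-1))*f(j) = (-j/2 - 3/5)/(j - 12/7)**2.
Simple pole: residue = g(a) at a = -1, which is -49/3610.
At the order-2 pole 12/7 set g(j) = (j - (12/7))^2*f(j) = (-j/2 - 3/5)/(j + 1).
Order-2 pole: residue = g'(a); g'(12/7) = 49/3610, so the residue is 49/3610.
List the singular points by increasing real part (a conjugate pair: the negative imaginary part first).

Radius of convergence at 0: 1.
At -1: a pole of order 1; residue -49/3610.
At 12/7: a pole of order 2; residue 49/3610.


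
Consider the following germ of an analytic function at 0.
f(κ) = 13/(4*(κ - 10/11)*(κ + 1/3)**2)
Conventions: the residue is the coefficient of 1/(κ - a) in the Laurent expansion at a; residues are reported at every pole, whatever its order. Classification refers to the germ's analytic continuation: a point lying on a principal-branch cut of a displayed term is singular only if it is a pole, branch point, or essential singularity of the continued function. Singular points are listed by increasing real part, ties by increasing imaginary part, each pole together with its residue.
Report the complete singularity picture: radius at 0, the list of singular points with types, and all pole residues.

Denominator factor (κ + 1/3)^2: pole of order 2 at -1/3, modulus 1/3.
Denominator factor (κ - 10/11): pole of order 1 at 10/11, modulus 10/11.
The radius of convergence is the smallest modulus among the singular points: 1/3.
At the order-2 pole -1/3 set g(κ) = (κ - (-1/3))^2*f(κ) = 13/(4*(κ - 10/11)).
Order-2 pole: residue = g'(a); g'(-1/3) = -14157/6724, so the residue is -14157/6724.
At the order-1 pole 10/11 set g(κ) = (κ - (10/11))*f(κ) = 13/(4*(κ + 1/3)**2).
Simple pole: residue = g(a) at a = 10/11, which is 14157/6724.
List the singular points by increasing real part (a conjugate pair: the negative imaginary part first).

Radius of convergence at 0: 1/3.
At -1/3: a pole of order 2; residue -14157/6724.
At 10/11: a pole of order 1; residue 14157/6724.


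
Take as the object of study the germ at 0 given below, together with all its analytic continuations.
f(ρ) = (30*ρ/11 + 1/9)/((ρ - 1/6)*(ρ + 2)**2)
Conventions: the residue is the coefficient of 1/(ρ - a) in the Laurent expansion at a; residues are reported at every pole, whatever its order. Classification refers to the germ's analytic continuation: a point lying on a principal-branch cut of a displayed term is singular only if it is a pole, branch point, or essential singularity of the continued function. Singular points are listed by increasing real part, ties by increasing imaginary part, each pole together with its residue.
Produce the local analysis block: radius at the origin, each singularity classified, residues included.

Denominator factor (ρ + 2)^2: pole of order 2 at -2, modulus 2.
Denominator factor (ρ - 1/6): pole of order 1 at 1/6, modulus 1/6.
The radius of convergence is the smallest modulus among the singular points: 1/6.
At the order-2 pole -2 set g(ρ) = (ρ - (-2))^2*f(ρ) = (30*ρ/11 + 1/9)/(ρ - 1/6).
Order-2 pole: residue = g'(a); g'(-2) = -224/1859, so the residue is -224/1859.
At the order-1 pole 1/6 set g(ρ) = (ρ - (1/6))*f(ρ) = (30*ρ/11 + 1/9)/(ρ + 2)**2.
Simple pole: residue = g(a) at a = 1/6, which is 224/1859.
List the singular points by increasing real part (a conjugate pair: the negative imaginary part first).

Radius of convergence at 0: 1/6.
At -2: a pole of order 2; residue -224/1859.
At 1/6: a pole of order 1; residue 224/1859.


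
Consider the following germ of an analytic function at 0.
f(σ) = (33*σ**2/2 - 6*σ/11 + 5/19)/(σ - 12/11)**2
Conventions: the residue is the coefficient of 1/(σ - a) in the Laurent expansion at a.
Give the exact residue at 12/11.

At the order-2 pole 12/11 set g(σ) = (σ - (12/11))^2*f(σ) = 33*σ**2/2 - 6*σ/11 + 5/19.
Order-2 pole: residue = g'(a); g'(12/11) = 390/11, so the residue is 390/11.

The residue is 390/11.


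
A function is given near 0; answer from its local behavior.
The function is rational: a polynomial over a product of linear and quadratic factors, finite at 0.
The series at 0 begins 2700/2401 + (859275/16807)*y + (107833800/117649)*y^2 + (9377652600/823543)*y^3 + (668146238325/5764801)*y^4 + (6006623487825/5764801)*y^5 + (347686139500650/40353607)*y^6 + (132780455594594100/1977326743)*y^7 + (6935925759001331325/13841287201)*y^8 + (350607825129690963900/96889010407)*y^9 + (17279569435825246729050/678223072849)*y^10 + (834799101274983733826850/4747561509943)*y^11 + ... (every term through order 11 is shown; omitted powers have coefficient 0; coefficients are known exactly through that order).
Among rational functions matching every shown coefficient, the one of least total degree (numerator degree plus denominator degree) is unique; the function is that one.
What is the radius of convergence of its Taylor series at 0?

The radius of convergence is 1/6.

No rational of total degree below 10 reproduces all 12 coefficients; solving the [2/8] Pade equations on them gives f(y) = (-13*y**2/12 + 39*y/20 + 3/35)/((y - 1/6)**2*(y**2 - 5*y + 7/5)**3), whose expansion matches every shown term.
Denominator factor (y - 1/6)^2: pole of order 2 at 1/6, modulus 1/6.
Denominator factor (y**2 - 5*y + 7/5)^3: discriminant 97/5, real irrational roots 5/2 + (1/10)*sqrt(485) and 5/2 - (1/10)*sqrt(485); poles of order 3, moduli 5/2 + (1/10)*sqrt(485) and 5/2 - (1/10)*sqrt(485).
The radius of convergence is the smallest modulus among the singular points: 1/6.


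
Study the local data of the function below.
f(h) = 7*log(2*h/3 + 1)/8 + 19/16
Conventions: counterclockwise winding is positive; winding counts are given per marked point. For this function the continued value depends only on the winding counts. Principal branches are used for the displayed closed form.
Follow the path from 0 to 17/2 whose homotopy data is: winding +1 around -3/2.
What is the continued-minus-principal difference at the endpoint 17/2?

Continued minus principal equals (7/4)*pi*i.

The rational part is single-valued and drops out of the difference; each branch term changes only by its own monodromy.
(7/8)*log(1 - h/(-3/2)): each positive loop around -3/2 adds 2*pi*i to the log, so winding +1 contributes (7/8)*(1)*2*pi*i = (7/4)*pi*i.
Summing the contributions at h = 17/2 gives (7/4)*pi*i.


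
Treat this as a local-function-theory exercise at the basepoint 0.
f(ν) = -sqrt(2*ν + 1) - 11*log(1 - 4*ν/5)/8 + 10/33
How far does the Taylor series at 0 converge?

The radius of convergence is 1/2.

Branch term (-1)*sqrt(1 - ν/(-1/2)): its argument vanishes at ν = -1/2, a square-root branch point, modulus 1/2.
Branch term (-11/8)*log(1 - ν/(5/4)): its argument vanishes at ν = 5/4, a logarithmic branch point, modulus 5/4.
The radius of convergence is the smallest modulus among the singular points: 1/2.


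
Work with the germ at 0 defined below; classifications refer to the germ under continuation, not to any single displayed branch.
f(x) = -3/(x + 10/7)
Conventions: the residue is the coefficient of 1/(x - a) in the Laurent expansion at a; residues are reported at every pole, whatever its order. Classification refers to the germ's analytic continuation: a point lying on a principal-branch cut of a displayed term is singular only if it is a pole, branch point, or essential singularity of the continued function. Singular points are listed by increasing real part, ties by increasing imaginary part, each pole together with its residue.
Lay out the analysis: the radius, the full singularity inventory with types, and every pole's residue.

Denominator factor (x + 10/7): pole of order 1 at -10/7, modulus 10/7.
The radius of convergence is the smallest modulus among the singular points: 10/7.
At the order-1 pole -10/7 set g(x) = (x - (-10/7))*f(x) = -3.
Simple pole: residue = g(a) at a = -10/7, which is -3.

Radius of convergence at 0: 10/7.
At -10/7: a pole of order 1; residue -3.


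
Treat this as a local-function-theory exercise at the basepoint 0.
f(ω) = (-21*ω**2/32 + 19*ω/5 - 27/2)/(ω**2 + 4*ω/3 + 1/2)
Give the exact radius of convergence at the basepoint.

The radius of convergence is (1/2)*sqrt(2).

Denominator factor (ω**2 + 4*ω/3 + 1/2): discriminant -2/9, complex-conjugate roots (-2/3) + ((1/6)*sqrt(2))*i and (-2/3) - ((1/6)*sqrt(2))*i; poles of order 1, moduli (1/2)*sqrt(2) and (1/2)*sqrt(2).
The radius of convergence is the smallest modulus among the singular points: (1/2)*sqrt(2).


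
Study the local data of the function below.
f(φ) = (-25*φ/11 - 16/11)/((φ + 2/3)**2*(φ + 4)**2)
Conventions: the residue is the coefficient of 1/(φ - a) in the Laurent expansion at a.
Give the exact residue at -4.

The residue is 1143/5500.

At the order-2 pole -4 set g(φ) = (φ - (-4))^2*f(φ) = (-25*φ/11 - 16/11)/(φ + 2/3)**2.
Order-2 pole: residue = g'(a); g'(-4) = 1143/5500, so the residue is 1143/5500.


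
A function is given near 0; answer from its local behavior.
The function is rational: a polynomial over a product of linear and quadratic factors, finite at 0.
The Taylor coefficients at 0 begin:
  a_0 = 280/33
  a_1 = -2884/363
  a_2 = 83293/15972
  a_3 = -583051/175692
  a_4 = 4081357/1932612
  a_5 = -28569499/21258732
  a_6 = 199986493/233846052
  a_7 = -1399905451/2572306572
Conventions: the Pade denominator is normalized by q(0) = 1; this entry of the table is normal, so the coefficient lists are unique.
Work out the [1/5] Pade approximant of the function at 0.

Taylor coefficients needed (read off): a_0 = 280/33, a_1 = -2884/363, a_2 = 83293/15972, a_3 = -583051/175692, a_4 = 4081357/1932612, a_5 = -28569499/21258732, a_6 = 199986493/233846052.
Write the denominator as Q(κ) = 1 + q1*κ + q2*κ^2 + q3*κ^3 + q4*κ^4 + q5*κ^5. Requiring Q*f - P = O(κ^7) with deg P <= 1 kills the coefficients of κ^2..κ^6 in Q*f:
  κ^2: a_2 + q1*a_1 + q2*a_0 = 0, i.e. 83293/15972 + (-2884/363)*q1 + (280/33)*q2 = 0.
  κ^3: a_3 + q1*a_2 + q2*a_1 + q3*a_0 = 0, i.e. -583051/175692 + (83293/15972)*q1 + (-2884/363)*q2 + (280/33)*q3 = 0.
  κ^4: a_4 + q1*a_3 + q2*a_2 + q3*a_1 + q4*a_0 = 0, i.e. 4081357/1932612 + (-583051/175692)*q1 + (83293/15972)*q2 + (-2884/363)*q3 + (280/33)*q4 = 0.
  κ^5: a_5 + q1*a_4 + q2*a_3 + q3*a_2 + q4*a_1 + q5*a_0 = 0, i.e. -28569499/21258732 + (4081357/1932612)*q1 + (-583051/175692)*q2 + (83293/15972)*q3 + (-2884/363)*q4 + (280/33)*q5 = 0.
  κ^6: a_6 + q1*a_5 + q2*a_4 + q3*a_3 + q4*a_2 + q5*a_1 = 0, i.e. 199986493/233846052 + (-28569499/21258732)*q1 + (4081357/1932612)*q2 + (-583051/175692)*q3 + (83293/15972)*q4 + (-2884/363)*q5 = 0.
Solving this linear system: q1 = 2867659/3962288, q2 = 249879/3962288, q3 = 678243/126793216, q4 = 107091/253586432, q5 = 107091/4057382912.
The numerator is Q*f truncated at degree 1: P0 = a_0 = 280/33; P1 = a_1 + q1*a_0 = -893543/495286.

The Pade approximant has numerator coefficients [280/33, -893543/495286]; denominator coefficients [1, 2867659/3962288, 249879/3962288, 678243/126793216, 107091/253586432, 107091/4057382912].


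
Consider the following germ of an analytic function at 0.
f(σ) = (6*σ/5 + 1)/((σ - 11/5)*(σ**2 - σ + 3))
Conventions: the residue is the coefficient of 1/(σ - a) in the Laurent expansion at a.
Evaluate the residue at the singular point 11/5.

The residue is 91/141.

At the order-1 pole 11/5 set g(σ) = (σ - (11/5))*f(σ) = (6*σ/5 + 1)/(σ**2 - σ + 3).
Simple pole: residue = g(a) at a = 11/5, which is 91/141.


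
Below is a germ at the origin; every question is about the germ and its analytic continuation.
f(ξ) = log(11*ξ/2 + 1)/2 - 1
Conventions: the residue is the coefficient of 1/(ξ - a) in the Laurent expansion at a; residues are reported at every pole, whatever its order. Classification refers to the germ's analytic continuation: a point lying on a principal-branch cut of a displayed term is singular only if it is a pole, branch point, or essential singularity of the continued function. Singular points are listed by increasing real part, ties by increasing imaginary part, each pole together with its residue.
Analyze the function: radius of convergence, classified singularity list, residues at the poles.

Branch term (1/2)*log(1 - ξ/(-2/11)): its argument vanishes at ξ = -2/11, a logarithmic branch point, modulus 2/11.
The radius of convergence is the smallest modulus among the singular points: 2/11.

Radius of convergence at 0: 2/11.
At -2/11: a logarithmic branch point.


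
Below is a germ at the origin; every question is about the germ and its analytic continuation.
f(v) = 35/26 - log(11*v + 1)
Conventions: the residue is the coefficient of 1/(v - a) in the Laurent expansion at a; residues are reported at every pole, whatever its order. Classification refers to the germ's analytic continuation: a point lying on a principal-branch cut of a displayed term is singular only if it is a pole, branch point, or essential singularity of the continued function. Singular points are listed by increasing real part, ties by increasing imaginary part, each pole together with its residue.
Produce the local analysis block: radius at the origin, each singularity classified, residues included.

Radius of convergence at 0: 1/11.
At -1/11: a logarithmic branch point.

Branch term (-1)*log(1 - v/(-1/11)): its argument vanishes at v = -1/11, a logarithmic branch point, modulus 1/11.
The radius of convergence is the smallest modulus among the singular points: 1/11.


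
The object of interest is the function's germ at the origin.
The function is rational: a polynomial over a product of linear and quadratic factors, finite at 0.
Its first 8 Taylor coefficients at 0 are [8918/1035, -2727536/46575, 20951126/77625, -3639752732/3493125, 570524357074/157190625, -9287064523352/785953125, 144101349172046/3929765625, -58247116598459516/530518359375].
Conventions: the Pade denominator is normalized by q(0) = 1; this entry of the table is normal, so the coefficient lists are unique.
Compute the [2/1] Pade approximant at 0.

Taylor coefficients needed (read off): a_0 = 8918/1035, a_1 = -2727536/46575, a_2 = 20951126/77625, a_3 = -3639752732/3493125.
Write the denominator as Q(λ) = 1 + q1*λ. Requiring Q*f - P = O(λ^4) with deg P <= 2 kills the coefficients of λ^3..λ^3 in Q*f:
  λ^3: a_3 + q1*a_2 = 0, i.e. -3639752732/3493125 + (20951126/77625)*q1 = 0.
Solving this linear system: q1 = 757966/196335.
The numerator is Q*f truncated at degree 2: P0 = a_0 = 8918/1035; P1 = a_1 + q1*a_0 = -342713252/13547115; P2 = a_2 + q1*a_1 = 16027361686/365772105.

The Pade approximant has numerator coefficients [8918/1035, -342713252/13547115, 16027361686/365772105]; denominator coefficients [1, 757966/196335].


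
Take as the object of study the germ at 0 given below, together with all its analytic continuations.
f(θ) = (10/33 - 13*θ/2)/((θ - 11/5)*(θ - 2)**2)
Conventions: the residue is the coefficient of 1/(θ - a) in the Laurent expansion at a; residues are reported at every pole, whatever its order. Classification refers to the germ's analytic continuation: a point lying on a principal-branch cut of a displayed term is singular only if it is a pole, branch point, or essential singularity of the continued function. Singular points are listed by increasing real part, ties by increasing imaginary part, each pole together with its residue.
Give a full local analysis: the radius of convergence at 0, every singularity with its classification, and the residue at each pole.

Radius of convergence at 0: 2.
At 2: a pole of order 2; residue 23095/66.
At 11/5: a pole of order 1; residue -23095/66.

Denominator factor (θ - 2)^2: pole of order 2 at 2, modulus 2.
Denominator factor (θ - 11/5): pole of order 1 at 11/5, modulus 11/5.
The radius of convergence is the smallest modulus among the singular points: 2.
At the order-2 pole 2 set g(θ) = (θ - (2))^2*f(θ) = (10/33 - 13*θ/2)/(θ - 11/5).
Order-2 pole: residue = g'(a); g'(2) = 23095/66, so the residue is 23095/66.
At the order-1 pole 11/5 set g(θ) = (θ - (11/5))*f(θ) = (10/33 - 13*θ/2)/(θ - 2)**2.
Simple pole: residue = g(a) at a = 11/5, which is -23095/66.
List the singular points by increasing real part (a conjugate pair: the negative imaginary part first).


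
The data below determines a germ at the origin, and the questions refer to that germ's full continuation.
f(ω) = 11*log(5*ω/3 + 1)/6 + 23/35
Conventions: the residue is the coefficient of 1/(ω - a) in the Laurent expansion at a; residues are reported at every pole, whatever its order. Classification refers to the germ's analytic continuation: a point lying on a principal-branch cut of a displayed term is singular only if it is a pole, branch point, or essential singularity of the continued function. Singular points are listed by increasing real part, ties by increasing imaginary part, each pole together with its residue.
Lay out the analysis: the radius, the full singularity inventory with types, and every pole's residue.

Branch term (11/6)*log(1 - ω/(-3/5)): its argument vanishes at ω = -3/5, a logarithmic branch point, modulus 3/5.
The radius of convergence is the smallest modulus among the singular points: 3/5.

Radius of convergence at 0: 3/5.
At -3/5: a logarithmic branch point.


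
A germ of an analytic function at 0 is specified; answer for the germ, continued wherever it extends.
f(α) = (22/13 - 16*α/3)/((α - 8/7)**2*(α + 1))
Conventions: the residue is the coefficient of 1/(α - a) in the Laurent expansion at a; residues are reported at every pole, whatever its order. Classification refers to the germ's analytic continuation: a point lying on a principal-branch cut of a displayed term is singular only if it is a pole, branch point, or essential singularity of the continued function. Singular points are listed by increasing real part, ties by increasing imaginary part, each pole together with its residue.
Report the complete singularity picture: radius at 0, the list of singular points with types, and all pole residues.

Denominator factor (α - 8/7)^2: pole of order 2 at 8/7, modulus 8/7.
Denominator factor (α + 1): pole of order 1 at -1, modulus 1.
The radius of convergence is the smallest modulus among the singular points: 1.
At the order-1 pole -1 set g(α) = (α - (-1))*f(α) = (22/13 - 16*α/3)/(α - 8/7)**2.
Simple pole: residue = g(a) at a = -1, which is 13426/8775.
At the order-2 pole 8/7 set g(α) = (α - (8/7))^2*f(α) = (22/13 - 16*α/3)/(α + 1).
Order-2 pole: residue = g'(a); g'(8/7) = -13426/8775, so the residue is -13426/8775.
List the singular points by increasing real part (a conjugate pair: the negative imaginary part first).

Radius of convergence at 0: 1.
At -1: a pole of order 1; residue 13426/8775.
At 8/7: a pole of order 2; residue -13426/8775.


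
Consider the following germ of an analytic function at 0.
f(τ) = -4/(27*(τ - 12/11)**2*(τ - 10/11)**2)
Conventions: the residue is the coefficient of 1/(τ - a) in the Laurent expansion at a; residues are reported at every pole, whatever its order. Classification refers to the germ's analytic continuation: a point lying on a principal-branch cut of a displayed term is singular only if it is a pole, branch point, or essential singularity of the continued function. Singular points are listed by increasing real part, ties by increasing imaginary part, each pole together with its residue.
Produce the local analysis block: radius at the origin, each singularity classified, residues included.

Denominator factor (τ - 12/11)^2: pole of order 2 at 12/11, modulus 12/11.
Denominator factor (τ - 10/11)^2: pole of order 2 at 10/11, modulus 10/11.
The radius of convergence is the smallest modulus among the singular points: 10/11.
At the order-2 pole 10/11 set g(τ) = (τ - (10/11))^2*f(τ) = -4/(27*(τ - 12/11)**2).
Order-2 pole: residue = g'(a); g'(10/11) = -1331/27, so the residue is -1331/27.
At the order-2 pole 12/11 set g(τ) = (τ - (12/11))^2*f(τ) = -4/(27*(τ - 10/11)**2).
Order-2 pole: residue = g'(a); g'(12/11) = 1331/27, so the residue is 1331/27.
List the singular points by increasing real part (a conjugate pair: the negative imaginary part first).

Radius of convergence at 0: 10/11.
At 10/11: a pole of order 2; residue -1331/27.
At 12/11: a pole of order 2; residue 1331/27.


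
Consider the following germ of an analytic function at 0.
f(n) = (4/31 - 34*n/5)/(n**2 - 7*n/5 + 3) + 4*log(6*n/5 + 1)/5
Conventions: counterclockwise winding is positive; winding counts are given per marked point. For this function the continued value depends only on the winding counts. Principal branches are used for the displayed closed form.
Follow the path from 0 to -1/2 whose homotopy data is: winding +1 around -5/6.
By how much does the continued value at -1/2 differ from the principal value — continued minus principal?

Continued minus principal equals (8/5)*pi*i.

The rational part is single-valued and drops out of the difference; each branch term changes only by its own monodromy.
(4/5)*log(1 - n/(-5/6)): each positive loop around -5/6 adds 2*pi*i to the log, so winding +1 contributes (4/5)*(1)*2*pi*i = (8/5)*pi*i.
Summing the contributions at n = -1/2 gives (8/5)*pi*i.


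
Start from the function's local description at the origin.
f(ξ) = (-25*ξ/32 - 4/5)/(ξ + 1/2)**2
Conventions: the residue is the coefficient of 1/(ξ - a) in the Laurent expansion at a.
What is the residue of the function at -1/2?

The residue is -25/32.

At the order-2 pole -1/2 set g(ξ) = (ξ - (-1/2))^2*f(ξ) = -25*ξ/32 - 4/5.
Order-2 pole: residue = g'(a); g'(-1/2) = -25/32, so the residue is -25/32.


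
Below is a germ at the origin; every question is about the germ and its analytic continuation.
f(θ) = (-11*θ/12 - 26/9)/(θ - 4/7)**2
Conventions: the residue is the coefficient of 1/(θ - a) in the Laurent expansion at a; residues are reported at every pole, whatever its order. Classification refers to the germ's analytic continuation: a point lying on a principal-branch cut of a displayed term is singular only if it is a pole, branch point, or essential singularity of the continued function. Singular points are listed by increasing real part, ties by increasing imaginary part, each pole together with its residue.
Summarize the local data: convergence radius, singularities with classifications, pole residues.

Radius of convergence at 0: 4/7.
At 4/7: a pole of order 2; residue -11/12.

Denominator factor (θ - 4/7)^2: pole of order 2 at 4/7, modulus 4/7.
The radius of convergence is the smallest modulus among the singular points: 4/7.
At the order-2 pole 4/7 set g(θ) = (θ - (4/7))^2*f(θ) = -11*θ/12 - 26/9.
Order-2 pole: residue = g'(a); g'(4/7) = -11/12, so the residue is -11/12.


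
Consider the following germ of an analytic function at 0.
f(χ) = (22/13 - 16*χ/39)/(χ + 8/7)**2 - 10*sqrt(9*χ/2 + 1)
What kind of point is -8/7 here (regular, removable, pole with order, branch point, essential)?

The denominator factor χ + 8/7 vanishes at -8/7 and appears to the power 2; the numerator there equals 590/273, nonzero, and no other factor vanishes.
The branch terms are analytic at this point.
Hence a pole whose order is the multiplicity, 2.

The point is a pole of order 2.


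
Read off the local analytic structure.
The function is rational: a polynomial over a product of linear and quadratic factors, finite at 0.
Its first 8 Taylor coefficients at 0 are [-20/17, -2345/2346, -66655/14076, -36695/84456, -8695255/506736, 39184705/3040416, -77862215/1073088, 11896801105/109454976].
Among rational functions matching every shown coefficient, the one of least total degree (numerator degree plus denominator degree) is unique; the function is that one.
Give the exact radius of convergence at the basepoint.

No rational of total degree below 4 reproduces all 8 coefficients; solving the [1/3] Pade equations on them gives f(r) = (-11*r/23 - 8/17)/((r - 2/3)*(r**2 - r - 3/5)), whose expansion matches every shown term.
Denominator factor (r - 2/3): pole of order 1 at 2/3, modulus 2/3.
Denominator factor (r**2 - r - 3/5): discriminant 17/5, real irrational roots 1/2 + (1/10)*sqrt(85) and 1/2 - (1/10)*sqrt(85); poles of order 1, moduli 1/2 + (1/10)*sqrt(85) and -1/2 + (1/10)*sqrt(85).
The radius of convergence is the smallest modulus among the singular points: -1/2 + (1/10)*sqrt(85).

The radius of convergence is -1/2 + (1/10)*sqrt(85).


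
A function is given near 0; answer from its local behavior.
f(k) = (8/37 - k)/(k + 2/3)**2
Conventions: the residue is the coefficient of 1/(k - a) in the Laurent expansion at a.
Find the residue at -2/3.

At the order-2 pole -2/3 set g(k) = (k - (-2/3))^2*f(k) = 8/37 - k.
Order-2 pole: residue = g'(a); g'(-2/3) = -1, so the residue is -1.

The residue is -1.


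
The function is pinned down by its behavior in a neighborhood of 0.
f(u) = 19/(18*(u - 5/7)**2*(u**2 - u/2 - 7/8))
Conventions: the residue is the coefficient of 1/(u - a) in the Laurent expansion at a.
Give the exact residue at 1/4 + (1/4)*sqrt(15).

The residue is 677768/720801 + (3366496/10812015)*sqrt(15).

The factor u**2 - u/2 - 7/8 splits as (u - a)(u - a') with a = 1/4 + (1/4)*sqrt(15), a' = 1/4 - (1/4)*sqrt(15). At the order-1 pole a set g(u) = (u - a)*f(u) = [19/(18*(u - 5/7)**2)] / (u - a').
Simple pole: residue = g(a) at a = 1/4 + (1/4)*sqrt(15), which is 677768/720801 + (3366496/10812015)*sqrt(15).


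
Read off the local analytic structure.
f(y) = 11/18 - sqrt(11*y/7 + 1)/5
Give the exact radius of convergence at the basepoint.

The radius of convergence is 7/11.

Branch term (-1/5)*sqrt(1 - y/(-7/11)): its argument vanishes at y = -7/11, a square-root branch point, modulus 7/11.
The radius of convergence is the smallest modulus among the singular points: 7/11.


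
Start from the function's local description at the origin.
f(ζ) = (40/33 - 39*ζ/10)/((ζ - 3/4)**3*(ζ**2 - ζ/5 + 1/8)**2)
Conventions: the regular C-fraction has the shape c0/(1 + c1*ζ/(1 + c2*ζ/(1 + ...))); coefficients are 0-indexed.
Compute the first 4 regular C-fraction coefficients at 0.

The regular C-fraction coefficients are [-163840/891, -1593/400, 11462227/1911600, -231092798464/54777982833].

Taylor coefficients (expand at 0): a_0 = -163840/891, a_1 = -120832/165, a_2 = 98541568/66825, a_3 = 46776745984/3007125.
c0 = a_0 = -163840/891. Peel one level at a time: if S = 1 + c*ζ/S' with S'(0) = 1, then c is the ζ-coefficient of S and S' = c*ζ/(S - 1).
S_1 = c0/f = 1 + (-1593/400)*ζ + (11462227/480000)*ζ^2 + ...; c1 = -1593/400.
S_2 = c1*ζ/(S_1 - 1) = 1 + (11462227/1911600)*ζ + (14443299904/570971025)*ζ^2 + ...; c2 = 11462227/1911600.
S_3 = c2*ζ/(S_2 - 1) = 1 + (-231092798464/54777982833)*ζ + ...; c3 = -231092798464/54777982833.
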